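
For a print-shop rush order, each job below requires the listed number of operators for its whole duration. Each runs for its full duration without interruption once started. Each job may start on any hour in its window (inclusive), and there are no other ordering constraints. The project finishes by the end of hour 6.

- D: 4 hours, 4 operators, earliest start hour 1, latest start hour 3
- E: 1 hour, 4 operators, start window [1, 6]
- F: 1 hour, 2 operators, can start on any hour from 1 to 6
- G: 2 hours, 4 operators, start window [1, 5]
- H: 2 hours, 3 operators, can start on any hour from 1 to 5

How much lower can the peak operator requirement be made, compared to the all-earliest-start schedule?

Early-start peak: h1:17  h2:11  h3:4  h4:4  h5:0  h6:0 ⇒ 17.
Leveled (D@1, E@1, F@2, G@3, H@5): h1:8  h2:6  h3:8  h4:8  h5:3  h6:3 ⇒ 8.
Reduction 17 − 8 = 9.

9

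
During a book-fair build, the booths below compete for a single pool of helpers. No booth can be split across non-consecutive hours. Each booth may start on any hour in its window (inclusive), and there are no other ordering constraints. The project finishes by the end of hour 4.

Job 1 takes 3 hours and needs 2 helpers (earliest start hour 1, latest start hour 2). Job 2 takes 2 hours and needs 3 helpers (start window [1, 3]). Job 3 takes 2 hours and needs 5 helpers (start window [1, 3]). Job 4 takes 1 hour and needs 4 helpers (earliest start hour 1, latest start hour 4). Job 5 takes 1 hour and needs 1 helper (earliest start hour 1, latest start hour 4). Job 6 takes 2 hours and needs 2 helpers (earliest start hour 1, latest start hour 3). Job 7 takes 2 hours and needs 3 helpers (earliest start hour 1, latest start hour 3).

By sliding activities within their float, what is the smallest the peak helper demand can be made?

Early-start (Job 1@1, Job 2@1, Job 3@1, Job 4@1, Job 5@1, Job 6@1, Job 7@1) gives peak 20: h1:20  h2:15  h3:2  h4:0.
Shift Job 4→4, Job 5→3, Job 6→3, Job 7→3.
Schedule Job 1@1, Job 2@1, Job 3@1, Job 4@4, Job 5@3, Job 6@3, Job 7@3: h1:10  h2:10  h3:8  h4:9 — peak 10.
Total helper-hours = 37 over 4 hours ⇒ peak ≥ ⌈37/4⌉ = 10, so 10 is optimal.

10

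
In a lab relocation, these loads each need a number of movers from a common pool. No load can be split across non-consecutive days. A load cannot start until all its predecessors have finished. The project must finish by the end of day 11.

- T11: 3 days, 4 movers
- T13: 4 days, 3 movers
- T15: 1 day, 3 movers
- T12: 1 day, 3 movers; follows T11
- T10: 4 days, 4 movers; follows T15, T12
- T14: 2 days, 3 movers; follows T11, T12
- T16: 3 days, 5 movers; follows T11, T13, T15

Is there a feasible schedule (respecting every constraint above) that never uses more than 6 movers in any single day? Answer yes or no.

no

Total mover-days = 67; over 11 days the average is 67/11 > 6, so some day must exceed 6.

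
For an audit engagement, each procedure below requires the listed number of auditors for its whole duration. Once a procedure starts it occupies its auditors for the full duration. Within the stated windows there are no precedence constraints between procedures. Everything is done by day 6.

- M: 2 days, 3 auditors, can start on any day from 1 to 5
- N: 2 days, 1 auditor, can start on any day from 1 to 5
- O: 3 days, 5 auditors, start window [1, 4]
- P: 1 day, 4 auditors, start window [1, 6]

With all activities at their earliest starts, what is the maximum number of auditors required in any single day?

Early-start schedule: M@1, N@1, O@1, P@1.
Load per day: day 1: 13, day 2: 9, day 3: 5, day 4: 0, day 5: 0, day 6: 0.
Peak is 13.

13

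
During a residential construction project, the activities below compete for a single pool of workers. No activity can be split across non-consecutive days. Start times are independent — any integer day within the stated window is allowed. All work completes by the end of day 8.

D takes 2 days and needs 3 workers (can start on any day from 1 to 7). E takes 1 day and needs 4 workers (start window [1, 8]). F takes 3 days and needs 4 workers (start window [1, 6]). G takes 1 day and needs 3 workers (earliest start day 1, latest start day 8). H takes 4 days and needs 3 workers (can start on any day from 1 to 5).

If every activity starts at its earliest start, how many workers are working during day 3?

At early start, day 3 has: F, H.
Demand: 4 + 3 = 7.

7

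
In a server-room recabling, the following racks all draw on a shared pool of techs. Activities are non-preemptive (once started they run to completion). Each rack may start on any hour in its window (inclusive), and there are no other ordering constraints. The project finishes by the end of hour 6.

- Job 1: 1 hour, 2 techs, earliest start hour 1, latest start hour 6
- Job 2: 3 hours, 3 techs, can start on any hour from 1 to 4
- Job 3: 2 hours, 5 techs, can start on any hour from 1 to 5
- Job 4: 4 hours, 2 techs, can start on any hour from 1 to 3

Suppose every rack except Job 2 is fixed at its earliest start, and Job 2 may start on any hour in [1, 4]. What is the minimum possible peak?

Job 2@1: h1:12  h2:10  h3:5  h4:2  h5:0  h6:0 → peak 12
Job 2@2: h1:9  h2:10  h3:5  h4:5  h5:0  h6:0 → peak 10
Job 2@3: h1:9  h2:7  h3:5  h4:5  h5:3  h6:0 → peak 9
Job 2@4: h1:9  h2:7  h3:2  h4:5  h5:3  h6:3 → peak 9
Best is Job 2@3, peak 9.

9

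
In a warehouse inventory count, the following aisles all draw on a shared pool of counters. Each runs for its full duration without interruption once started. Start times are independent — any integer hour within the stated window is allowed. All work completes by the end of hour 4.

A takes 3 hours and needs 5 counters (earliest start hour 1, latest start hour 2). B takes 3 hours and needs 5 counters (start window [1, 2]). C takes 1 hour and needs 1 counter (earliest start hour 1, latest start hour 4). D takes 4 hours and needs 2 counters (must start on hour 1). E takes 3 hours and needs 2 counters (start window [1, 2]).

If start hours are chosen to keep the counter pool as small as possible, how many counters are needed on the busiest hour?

14

Early-start (A@1, B@1, C@1, D@1, E@1) gives peak 15: h1:15  h2:14  h3:14  h4:2.
Shift E→2.
Schedule A@1, B@1, C@1, D@1, E@2: h1:13  h2:14  h3:14  h4:4 — peak 14.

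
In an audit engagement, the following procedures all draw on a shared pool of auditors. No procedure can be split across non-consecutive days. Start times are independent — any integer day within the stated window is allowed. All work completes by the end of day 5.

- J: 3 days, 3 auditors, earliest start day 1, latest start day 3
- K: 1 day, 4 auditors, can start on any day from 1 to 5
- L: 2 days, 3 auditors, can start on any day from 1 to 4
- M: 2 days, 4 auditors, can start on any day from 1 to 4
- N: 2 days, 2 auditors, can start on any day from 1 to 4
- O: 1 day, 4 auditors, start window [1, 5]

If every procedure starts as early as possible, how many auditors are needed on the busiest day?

20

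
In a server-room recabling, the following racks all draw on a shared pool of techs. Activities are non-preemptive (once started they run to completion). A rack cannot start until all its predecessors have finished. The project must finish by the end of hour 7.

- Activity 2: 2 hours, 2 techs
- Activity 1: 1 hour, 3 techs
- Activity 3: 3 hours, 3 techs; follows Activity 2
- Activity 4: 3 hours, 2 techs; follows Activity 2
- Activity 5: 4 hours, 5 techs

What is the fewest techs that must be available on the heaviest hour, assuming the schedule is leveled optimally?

Early-start (Activity 2@1, Activity 1@1, Activity 3@3, Activity 4@3, Activity 5@1) gives peak 10: h1:10  h2:7  h3:10  h4:10  h5:5  h6:0  h7:0.
Shift Activity 1→6, Activity 3→5.
Schedule Activity 2@1, Activity 1@6, Activity 3@5, Activity 4@3, Activity 5@1: h1:7  h2:7  h3:7  h4:7  h5:5  h6:6  h7:3 — peak 7.

7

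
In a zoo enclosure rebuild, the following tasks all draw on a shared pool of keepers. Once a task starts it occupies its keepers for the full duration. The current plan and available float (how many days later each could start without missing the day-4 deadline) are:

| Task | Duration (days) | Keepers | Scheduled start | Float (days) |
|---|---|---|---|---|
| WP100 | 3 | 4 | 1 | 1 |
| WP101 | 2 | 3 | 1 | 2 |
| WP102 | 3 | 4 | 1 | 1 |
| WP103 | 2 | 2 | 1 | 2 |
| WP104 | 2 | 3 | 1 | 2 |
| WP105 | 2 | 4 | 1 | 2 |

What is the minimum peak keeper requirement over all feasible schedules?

14

Early-start (WP100@1, WP101@1, WP102@1, WP103@1, WP104@1, WP105@1) gives peak 20: d1:20  d2:20  d3:8  d4:0.
Shift WP103→3, WP105→3.
Schedule WP100@1, WP101@1, WP102@1, WP103@3, WP104@1, WP105@3: d1:14  d2:14  d3:14  d4:6 — peak 14.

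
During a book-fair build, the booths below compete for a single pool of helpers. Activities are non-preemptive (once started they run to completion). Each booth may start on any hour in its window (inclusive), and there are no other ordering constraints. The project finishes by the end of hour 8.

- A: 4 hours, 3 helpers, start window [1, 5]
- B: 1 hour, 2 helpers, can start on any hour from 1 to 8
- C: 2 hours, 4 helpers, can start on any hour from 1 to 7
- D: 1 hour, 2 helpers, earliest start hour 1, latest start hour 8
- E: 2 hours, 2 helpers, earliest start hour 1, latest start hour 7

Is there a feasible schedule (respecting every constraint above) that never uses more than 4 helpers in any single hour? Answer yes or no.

yes

Schedule A@1, B@5, C@7, D@6, E@5: h1:3  h2:3  h3:3  h4:3  h5:4  h6:4  h7:4  h8:4 — peak 4 ≤ 4.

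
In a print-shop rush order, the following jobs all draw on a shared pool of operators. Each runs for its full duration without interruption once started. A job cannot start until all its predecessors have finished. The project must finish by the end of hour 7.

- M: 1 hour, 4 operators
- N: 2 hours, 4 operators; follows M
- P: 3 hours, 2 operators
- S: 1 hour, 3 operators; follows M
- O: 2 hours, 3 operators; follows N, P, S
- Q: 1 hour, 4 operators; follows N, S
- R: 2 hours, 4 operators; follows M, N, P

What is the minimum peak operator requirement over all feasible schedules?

Early-start (M@1, N@2, P@1, S@2, O@4, Q@4, R@4) gives peak 11: h1:6  h2:9  h3:6  h4:11  h5:7  h6:0  h7:0.
Shift S→4, O→5, Q→5, R→6.
Schedule M@1, N@2, P@1, S@4, O@5, Q@5, R@6: h1:6  h2:6  h3:6  h4:3  h5:7  h6:7  h7:4 — peak 7.

7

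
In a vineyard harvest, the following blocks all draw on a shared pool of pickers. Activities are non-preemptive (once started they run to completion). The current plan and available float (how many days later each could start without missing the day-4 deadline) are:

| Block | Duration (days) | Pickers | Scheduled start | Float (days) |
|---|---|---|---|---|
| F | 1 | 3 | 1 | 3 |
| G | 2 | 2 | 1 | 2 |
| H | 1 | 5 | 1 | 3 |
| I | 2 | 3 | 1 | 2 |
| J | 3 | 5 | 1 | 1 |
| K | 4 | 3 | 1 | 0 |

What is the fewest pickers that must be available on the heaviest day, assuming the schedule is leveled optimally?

13

Early-start (F@1, G@1, H@1, I@1, J@1, K@1) gives peak 21: d1:21  d2:13  d3:8  d4:3.
Shift I→2, J→2.
Schedule F@1, G@1, H@1, I@2, J@2, K@1: d1:13  d2:13  d3:11  d4:8 — peak 13.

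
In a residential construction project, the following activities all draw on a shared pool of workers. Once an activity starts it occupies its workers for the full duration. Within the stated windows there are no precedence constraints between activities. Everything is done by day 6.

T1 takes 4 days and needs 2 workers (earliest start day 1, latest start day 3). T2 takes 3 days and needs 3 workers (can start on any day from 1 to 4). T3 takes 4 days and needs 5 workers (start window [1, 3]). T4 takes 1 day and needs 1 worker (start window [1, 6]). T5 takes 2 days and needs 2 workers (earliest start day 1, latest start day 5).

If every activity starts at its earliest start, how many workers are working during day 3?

10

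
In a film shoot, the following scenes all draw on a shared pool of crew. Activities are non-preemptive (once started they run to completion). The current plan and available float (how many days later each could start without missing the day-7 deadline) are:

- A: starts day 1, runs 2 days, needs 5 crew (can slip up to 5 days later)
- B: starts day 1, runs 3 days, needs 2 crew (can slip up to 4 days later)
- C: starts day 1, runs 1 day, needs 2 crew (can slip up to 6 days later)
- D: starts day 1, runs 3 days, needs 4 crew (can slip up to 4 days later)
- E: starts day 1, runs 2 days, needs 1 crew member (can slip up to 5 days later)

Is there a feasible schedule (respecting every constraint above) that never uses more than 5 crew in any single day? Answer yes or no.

The minimum achievable peak is 6; 5 < 6, so no feasible schedule stays within the cap.

no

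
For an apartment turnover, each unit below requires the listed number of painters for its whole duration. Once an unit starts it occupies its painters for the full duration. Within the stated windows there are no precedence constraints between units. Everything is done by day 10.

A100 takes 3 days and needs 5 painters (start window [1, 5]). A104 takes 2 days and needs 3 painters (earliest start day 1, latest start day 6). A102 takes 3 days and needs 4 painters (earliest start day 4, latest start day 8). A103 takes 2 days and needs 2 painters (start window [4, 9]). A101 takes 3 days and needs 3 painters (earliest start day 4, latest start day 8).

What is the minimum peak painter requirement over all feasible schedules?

Early-start (A100@1, A104@1, A102@4, A103@4, A101@4) gives peak 9: d1:8  d2:8  d3:5  d4:9  d5:9  d6:7  d7:0  d8:0  d9:0  d10:0.
Shift A104→4, A102→7, A103→6.
Schedule A100@1, A104@4, A102@7, A103@6, A101@4: d1:5  d2:5  d3:5  d4:6  d5:6  d6:5  d7:6  d8:4  d9:4  d10:0 — peak 6.

6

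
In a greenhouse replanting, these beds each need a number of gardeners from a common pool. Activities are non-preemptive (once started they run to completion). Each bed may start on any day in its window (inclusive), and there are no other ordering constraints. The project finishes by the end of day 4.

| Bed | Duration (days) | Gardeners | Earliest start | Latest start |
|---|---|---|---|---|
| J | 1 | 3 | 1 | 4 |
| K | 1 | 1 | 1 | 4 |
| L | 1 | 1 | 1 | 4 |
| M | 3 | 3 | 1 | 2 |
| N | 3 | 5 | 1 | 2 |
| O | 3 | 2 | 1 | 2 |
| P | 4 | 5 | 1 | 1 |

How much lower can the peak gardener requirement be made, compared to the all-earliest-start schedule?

5

Early-start peak: d1:20  d2:15  d3:15  d4:5 ⇒ 20.
Leveled (J@1, K@1, L@1, M@1, N@2, O@1, P@1): d1:15  d2:15  d3:15  d4:10 ⇒ 15.
Reduction 20 − 15 = 5.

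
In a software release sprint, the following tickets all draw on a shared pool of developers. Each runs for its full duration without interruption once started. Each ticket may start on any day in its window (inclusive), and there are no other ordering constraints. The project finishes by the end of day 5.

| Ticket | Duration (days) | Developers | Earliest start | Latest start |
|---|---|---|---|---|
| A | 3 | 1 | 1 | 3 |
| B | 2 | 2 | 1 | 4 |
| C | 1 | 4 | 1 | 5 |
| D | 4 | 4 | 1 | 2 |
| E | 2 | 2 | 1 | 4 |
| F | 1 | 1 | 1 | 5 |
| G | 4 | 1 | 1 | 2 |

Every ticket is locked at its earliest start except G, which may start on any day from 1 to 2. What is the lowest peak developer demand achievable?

14

G@1: d1:15  d2:10  d3:6  d4:5  d5:0 → peak 15
G@2: d1:14  d2:10  d3:6  d4:5  d5:1 → peak 14
Best is G@2, peak 14.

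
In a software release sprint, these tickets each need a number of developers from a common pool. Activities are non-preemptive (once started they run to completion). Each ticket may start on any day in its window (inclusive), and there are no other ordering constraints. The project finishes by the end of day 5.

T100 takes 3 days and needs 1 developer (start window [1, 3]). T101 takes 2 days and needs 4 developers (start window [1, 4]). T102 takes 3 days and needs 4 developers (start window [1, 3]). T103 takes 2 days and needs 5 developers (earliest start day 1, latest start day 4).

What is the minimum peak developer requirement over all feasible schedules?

8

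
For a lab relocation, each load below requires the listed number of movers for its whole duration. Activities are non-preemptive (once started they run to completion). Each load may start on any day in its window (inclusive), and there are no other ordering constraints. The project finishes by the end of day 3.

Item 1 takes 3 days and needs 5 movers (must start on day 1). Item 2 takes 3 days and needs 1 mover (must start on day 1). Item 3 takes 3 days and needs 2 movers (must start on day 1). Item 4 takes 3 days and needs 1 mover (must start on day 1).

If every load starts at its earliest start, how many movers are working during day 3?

9

At early start, day 3 has: Item 1, Item 2, Item 3, Item 4.
Demand: 5 + 1 + 2 + 1 = 9.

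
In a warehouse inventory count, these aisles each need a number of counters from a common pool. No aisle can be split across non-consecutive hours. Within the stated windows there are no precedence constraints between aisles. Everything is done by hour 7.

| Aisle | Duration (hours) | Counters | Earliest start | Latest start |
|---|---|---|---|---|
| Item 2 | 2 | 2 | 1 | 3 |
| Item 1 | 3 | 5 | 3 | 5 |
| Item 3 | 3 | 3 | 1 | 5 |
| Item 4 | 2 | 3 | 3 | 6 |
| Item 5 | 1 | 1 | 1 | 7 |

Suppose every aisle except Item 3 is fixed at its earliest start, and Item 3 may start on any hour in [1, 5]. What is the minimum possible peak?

Item 3@1: h1:6  h2:5  h3:11  h4:8  h5:5  h6:0  h7:0 → peak 11
Item 3@2: h1:3  h2:5  h3:11  h4:11  h5:5  h6:0  h7:0 → peak 11
Item 3@3: h1:3  h2:2  h3:11  h4:11  h5:8  h6:0  h7:0 → peak 11
Item 3@4: h1:3  h2:2  h3:8  h4:11  h5:8  h6:3  h7:0 → peak 11
Item 3@5: h1:3  h2:2  h3:8  h4:8  h5:8  h6:3  h7:3 → peak 8
Best is Item 3@5, peak 8.

8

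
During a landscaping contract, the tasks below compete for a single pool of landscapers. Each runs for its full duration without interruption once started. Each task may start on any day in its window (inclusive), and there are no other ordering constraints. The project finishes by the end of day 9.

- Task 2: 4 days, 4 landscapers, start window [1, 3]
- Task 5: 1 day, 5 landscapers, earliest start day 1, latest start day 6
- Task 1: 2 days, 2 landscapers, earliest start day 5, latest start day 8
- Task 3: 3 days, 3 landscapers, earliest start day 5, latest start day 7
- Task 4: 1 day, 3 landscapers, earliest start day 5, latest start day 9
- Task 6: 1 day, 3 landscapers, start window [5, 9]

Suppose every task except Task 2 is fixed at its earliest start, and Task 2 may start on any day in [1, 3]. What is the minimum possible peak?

11

Task 2@1: d1:9  d2:4  d3:4  d4:4  d5:11  d6:5  d7:3  d8:0  d9:0 → peak 11
Task 2@2: d1:5  d2:4  d3:4  d4:4  d5:15  d6:5  d7:3  d8:0  d9:0 → peak 15
Task 2@3: d1:5  d2:0  d3:4  d4:4  d5:15  d6:9  d7:3  d8:0  d9:0 → peak 15
Best is Task 2@1, peak 11.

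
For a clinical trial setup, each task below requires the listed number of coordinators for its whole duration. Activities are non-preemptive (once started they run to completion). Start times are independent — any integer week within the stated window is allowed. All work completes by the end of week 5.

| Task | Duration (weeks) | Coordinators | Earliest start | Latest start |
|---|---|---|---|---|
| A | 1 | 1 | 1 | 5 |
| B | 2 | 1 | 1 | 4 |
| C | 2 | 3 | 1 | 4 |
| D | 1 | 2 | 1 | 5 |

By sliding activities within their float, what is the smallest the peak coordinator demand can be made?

3

Early-start (A@1, B@1, C@1, D@1) gives peak 7: w1:7  w2:4  w3:0  w4:0  w5:0.
Shift C→3, D→2.
Schedule A@1, B@1, C@3, D@2: w1:2  w2:3  w3:3  w4:3  w5:0 — peak 3.
Total coordinator-weeks = 11 over 5 weeks ⇒ peak ≥ ⌈11/5⌉ = 3, so 3 is optimal.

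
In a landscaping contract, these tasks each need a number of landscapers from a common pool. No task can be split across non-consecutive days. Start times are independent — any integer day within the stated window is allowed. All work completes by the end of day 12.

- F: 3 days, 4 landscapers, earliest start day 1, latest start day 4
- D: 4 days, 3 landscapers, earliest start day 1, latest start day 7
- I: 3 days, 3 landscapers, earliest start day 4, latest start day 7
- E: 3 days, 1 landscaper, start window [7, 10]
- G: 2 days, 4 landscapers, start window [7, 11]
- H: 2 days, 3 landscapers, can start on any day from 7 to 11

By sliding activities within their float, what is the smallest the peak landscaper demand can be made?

Early-start (F@1, D@1, I@4, E@7, G@7, H@7) gives peak 8: d1:7  d2:7  d3:7  d4:6  d5:3  d6:3  d7:8  d8:8  d9:1  d10:0  d11:0  d12:0.
Shift D→4, G→8, H→10.
Schedule F@1, D@4, I@4, E@7, G@8, H@10: d1:4  d2:4  d3:4  d4:6  d5:6  d6:6  d7:4  d8:5  d9:5  d10:3  d11:3  d12:0 — peak 6.

6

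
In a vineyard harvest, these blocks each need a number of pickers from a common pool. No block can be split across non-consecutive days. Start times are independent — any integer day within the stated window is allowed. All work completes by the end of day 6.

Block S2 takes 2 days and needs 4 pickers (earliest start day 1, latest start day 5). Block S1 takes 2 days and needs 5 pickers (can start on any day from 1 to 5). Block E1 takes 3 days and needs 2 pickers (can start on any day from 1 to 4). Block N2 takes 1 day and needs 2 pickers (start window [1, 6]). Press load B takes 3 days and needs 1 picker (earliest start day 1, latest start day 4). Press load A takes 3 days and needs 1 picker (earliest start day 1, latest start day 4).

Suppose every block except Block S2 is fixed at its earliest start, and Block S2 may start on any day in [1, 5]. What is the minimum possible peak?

11

Block S2@1: d1:15  d2:13  d3:4  d4:0  d5:0  d6:0 → peak 15
Block S2@2: d1:11  d2:13  d3:8  d4:0  d5:0  d6:0 → peak 13
Block S2@3: d1:11  d2:9  d3:8  d4:4  d5:0  d6:0 → peak 11
Block S2@4: d1:11  d2:9  d3:4  d4:4  d5:4  d6:0 → peak 11
Block S2@5: d1:11  d2:9  d3:4  d4:0  d5:4  d6:4 → peak 11
Best is Block S2@3, peak 11.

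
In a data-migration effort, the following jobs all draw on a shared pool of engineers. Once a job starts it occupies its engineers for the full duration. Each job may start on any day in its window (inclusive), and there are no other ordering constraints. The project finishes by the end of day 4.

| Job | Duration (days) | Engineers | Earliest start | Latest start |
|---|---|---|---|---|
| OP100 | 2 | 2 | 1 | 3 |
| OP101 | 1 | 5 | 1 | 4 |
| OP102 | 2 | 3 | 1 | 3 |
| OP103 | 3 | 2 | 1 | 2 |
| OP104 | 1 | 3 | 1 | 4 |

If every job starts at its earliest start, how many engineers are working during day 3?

2

At early start, day 3 has: OP103.
Demand: 2 = 2.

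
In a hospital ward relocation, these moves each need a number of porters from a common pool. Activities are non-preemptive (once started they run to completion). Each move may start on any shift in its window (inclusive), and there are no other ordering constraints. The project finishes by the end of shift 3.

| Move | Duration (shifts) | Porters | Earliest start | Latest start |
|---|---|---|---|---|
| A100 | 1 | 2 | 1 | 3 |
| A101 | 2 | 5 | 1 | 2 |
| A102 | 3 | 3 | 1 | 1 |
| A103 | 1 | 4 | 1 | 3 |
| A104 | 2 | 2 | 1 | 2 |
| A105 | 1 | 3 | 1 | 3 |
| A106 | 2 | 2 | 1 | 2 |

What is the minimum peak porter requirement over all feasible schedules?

12

Early-start (A100@1, A101@1, A102@1, A103@1, A104@1, A105@1, A106@1) gives peak 21: s1:21  s2:12  s3:3.
Shift A103→3, A105→3, A106→2.
Schedule A100@1, A101@1, A102@1, A103@3, A104@1, A105@3, A106@2: s1:12  s2:12  s3:12 — peak 12.
Total porter-shifts = 36 over 3 shifts ⇒ peak ≥ ⌈36/3⌉ = 12, so 12 is optimal.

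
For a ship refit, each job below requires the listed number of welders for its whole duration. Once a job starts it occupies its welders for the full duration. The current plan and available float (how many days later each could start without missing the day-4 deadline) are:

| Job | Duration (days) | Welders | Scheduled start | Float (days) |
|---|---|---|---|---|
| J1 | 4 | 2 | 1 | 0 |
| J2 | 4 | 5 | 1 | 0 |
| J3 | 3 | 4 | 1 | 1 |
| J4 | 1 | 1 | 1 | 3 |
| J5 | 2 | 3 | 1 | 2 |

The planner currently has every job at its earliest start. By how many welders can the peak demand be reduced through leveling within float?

1

Early-start peak: d1:15  d2:14  d3:11  d4:7 ⇒ 15.
Leveled (J1@1, J2@1, J3@1, J4@1, J5@2): d1:12  d2:14  d3:14  d4:7 ⇒ 14.
Reduction 15 − 14 = 1.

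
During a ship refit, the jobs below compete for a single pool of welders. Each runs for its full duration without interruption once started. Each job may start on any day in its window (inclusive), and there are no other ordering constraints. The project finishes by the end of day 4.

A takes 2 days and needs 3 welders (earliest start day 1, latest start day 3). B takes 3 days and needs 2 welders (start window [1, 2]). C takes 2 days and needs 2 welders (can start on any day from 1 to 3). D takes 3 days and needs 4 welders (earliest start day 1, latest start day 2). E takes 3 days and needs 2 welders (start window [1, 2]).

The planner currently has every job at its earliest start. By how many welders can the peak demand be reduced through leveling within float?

2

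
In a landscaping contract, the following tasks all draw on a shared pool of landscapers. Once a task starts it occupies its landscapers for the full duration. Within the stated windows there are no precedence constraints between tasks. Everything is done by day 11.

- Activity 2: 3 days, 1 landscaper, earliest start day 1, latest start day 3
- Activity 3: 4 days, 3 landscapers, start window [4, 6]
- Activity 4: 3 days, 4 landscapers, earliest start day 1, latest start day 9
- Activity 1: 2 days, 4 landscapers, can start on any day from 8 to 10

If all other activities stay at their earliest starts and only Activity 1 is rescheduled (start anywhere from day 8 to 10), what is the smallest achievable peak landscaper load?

Activity 1@8: d1:5  d2:5  d3:5  d4:3  d5:3  d6:3  d7:3  d8:4  d9:4  d10:0  d11:0 → peak 5
Activity 1@9: d1:5  d2:5  d3:5  d4:3  d5:3  d6:3  d7:3  d8:0  d9:4  d10:4  d11:0 → peak 5
Activity 1@10: d1:5  d2:5  d3:5  d4:3  d5:3  d6:3  d7:3  d8:0  d9:0  d10:4  d11:4 → peak 5
Best is Activity 1@8, peak 5.

5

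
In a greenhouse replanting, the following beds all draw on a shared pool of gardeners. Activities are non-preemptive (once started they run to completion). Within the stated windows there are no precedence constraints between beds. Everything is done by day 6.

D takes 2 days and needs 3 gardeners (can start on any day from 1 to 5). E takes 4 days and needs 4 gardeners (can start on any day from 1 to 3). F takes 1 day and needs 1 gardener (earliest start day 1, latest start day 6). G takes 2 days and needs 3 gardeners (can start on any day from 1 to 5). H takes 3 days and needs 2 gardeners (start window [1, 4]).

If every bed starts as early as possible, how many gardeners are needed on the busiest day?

13

Early-start schedule: D@1, E@1, F@1, G@1, H@1.
Load per day: day 1: 13, day 2: 12, day 3: 6, day 4: 4, day 5: 0, day 6: 0.
Peak is 13.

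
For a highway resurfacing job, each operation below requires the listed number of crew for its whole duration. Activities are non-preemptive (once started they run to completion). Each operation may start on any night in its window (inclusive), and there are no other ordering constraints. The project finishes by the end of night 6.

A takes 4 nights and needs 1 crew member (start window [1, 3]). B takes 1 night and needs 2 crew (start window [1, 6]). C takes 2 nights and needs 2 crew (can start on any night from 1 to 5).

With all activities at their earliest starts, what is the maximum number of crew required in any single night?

5

Early-start schedule: A@1, B@1, C@1.
Load per night: night 1: 5, night 2: 3, night 3: 1, night 4: 1, night 5: 0, night 6: 0.
Peak is 5.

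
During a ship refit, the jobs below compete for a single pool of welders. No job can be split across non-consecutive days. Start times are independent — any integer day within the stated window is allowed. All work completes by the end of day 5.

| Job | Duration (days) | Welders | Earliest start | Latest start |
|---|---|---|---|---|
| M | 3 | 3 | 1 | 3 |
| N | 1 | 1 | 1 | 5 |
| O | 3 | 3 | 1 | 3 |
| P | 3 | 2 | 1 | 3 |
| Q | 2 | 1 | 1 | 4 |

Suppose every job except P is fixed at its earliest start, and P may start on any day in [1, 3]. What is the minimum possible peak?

8

P@1: d1:10  d2:9  d3:8  d4:0  d5:0 → peak 10
P@2: d1:8  d2:9  d3:8  d4:2  d5:0 → peak 9
P@3: d1:8  d2:7  d3:8  d4:2  d5:2 → peak 8
Best is P@3, peak 8.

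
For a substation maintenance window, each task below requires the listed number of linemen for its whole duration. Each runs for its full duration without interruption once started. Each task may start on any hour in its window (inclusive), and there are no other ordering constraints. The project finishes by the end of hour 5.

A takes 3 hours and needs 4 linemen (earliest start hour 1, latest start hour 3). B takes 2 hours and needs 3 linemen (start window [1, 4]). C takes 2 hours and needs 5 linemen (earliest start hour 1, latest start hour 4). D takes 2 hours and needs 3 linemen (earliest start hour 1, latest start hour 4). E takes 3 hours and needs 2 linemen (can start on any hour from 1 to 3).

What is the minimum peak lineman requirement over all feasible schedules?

9

Early-start (A@1, B@1, C@1, D@1, E@1) gives peak 17: h1:17  h2:17  h3:6  h4:0  h5:0.
Shift C→4, D→3.
Schedule A@1, B@1, C@4, D@3, E@1: h1:9  h2:9  h3:9  h4:8  h5:5 — peak 9.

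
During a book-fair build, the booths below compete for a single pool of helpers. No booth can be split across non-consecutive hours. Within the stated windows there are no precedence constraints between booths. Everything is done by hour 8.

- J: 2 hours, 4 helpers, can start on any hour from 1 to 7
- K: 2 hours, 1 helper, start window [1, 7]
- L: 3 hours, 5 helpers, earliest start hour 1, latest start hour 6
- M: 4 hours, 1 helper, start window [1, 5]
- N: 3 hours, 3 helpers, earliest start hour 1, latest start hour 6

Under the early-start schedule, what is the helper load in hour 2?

14

At early start, hour 2 has: J, K, L, M, N.
Demand: 4 + 1 + 5 + 1 + 3 = 14.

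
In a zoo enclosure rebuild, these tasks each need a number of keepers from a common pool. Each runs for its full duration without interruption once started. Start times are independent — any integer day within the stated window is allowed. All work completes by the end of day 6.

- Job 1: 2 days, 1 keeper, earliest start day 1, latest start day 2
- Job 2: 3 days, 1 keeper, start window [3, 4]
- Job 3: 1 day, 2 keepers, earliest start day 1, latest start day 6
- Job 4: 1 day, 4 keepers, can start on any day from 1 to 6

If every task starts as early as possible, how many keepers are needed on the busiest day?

7

Early-start schedule: Job 1@1, Job 2@3, Job 3@1, Job 4@1.
Load per day: day 1: 7, day 2: 1, day 3: 1, day 4: 1, day 5: 1, day 6: 0.
Peak is 7.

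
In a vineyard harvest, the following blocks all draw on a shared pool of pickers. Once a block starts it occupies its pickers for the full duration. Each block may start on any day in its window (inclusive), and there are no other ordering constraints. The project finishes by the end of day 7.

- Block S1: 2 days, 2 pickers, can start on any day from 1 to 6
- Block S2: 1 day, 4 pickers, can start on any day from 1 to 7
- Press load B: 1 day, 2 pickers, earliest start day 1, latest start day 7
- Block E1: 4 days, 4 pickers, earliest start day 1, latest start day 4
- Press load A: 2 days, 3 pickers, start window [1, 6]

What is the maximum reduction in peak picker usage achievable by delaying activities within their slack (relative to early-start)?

Early-start peak: d1:15  d2:9  d3:4  d4:4  d5:0  d6:0  d7:0 ⇒ 15.
Leveled (Block S1@1, Block S2@1, Press load B@3, Block E1@2, Press load A@6): d1:6  d2:6  d3:6  d4:4  d5:4  d6:3  d7:3 ⇒ 6.
Reduction 15 − 6 = 9.

9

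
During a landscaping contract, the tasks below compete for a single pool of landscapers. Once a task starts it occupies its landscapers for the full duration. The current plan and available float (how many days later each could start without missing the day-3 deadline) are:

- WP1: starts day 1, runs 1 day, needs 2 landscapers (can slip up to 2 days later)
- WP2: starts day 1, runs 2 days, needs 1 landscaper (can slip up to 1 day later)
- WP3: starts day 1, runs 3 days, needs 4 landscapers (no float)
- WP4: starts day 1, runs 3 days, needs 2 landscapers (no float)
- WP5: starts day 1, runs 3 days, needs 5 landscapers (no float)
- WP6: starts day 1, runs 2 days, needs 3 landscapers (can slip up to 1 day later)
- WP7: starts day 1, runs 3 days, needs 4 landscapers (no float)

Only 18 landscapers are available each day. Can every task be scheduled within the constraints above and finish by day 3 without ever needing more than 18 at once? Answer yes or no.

no

Total landscaper-days = 55; over 3 days the average is 55/3 > 18, so some day must exceed 18.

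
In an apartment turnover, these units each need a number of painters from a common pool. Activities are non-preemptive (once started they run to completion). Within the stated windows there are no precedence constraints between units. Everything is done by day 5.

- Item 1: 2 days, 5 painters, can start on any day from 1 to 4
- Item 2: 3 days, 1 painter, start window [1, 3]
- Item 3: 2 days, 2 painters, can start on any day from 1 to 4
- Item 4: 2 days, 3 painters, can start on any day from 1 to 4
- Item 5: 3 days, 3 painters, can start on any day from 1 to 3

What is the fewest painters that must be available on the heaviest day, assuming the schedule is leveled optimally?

7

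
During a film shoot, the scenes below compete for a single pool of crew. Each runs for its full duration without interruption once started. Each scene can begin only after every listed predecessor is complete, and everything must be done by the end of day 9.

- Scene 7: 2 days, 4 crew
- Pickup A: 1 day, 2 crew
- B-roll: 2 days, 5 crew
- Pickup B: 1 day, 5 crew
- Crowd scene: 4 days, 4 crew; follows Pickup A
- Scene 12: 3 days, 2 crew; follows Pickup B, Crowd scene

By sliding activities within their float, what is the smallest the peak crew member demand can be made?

7

Early-start (Scene 7@1, Pickup A@1, B-roll@1, Pickup B@1, Crowd scene@2, Scene 12@6) gives peak 16: d1:16  d2:13  d3:4  d4:4  d5:4  d6:2  d7:2  d8:2  d9:0.
Shift Scene 7→6, B-roll→8.
Schedule Scene 7@6, Pickup A@1, B-roll@8, Pickup B@1, Crowd scene@2, Scene 12@6: d1:7  d2:4  d3:4  d4:4  d5:4  d6:6  d7:6  d8:7  d9:5 — peak 7.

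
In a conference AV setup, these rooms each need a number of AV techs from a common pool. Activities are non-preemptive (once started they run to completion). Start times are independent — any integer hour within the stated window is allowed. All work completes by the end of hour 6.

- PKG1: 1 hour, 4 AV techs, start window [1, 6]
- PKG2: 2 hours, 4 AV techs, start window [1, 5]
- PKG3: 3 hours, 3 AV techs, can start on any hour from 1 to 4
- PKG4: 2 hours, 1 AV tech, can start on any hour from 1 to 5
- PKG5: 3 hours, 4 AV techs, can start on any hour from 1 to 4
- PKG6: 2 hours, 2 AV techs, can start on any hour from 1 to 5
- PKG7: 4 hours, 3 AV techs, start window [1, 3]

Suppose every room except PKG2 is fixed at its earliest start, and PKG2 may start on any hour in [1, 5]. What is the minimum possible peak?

PKG2@1: h1:21  h2:17  h3:10  h4:3  h5:0  h6:0 → peak 21
PKG2@2: h1:17  h2:17  h3:14  h4:3  h5:0  h6:0 → peak 17
PKG2@3: h1:17  h2:13  h3:14  h4:7  h5:0  h6:0 → peak 17
PKG2@4: h1:17  h2:13  h3:10  h4:7  h5:4  h6:0 → peak 17
PKG2@5: h1:17  h2:13  h3:10  h4:3  h5:4  h6:4 → peak 17
Best is PKG2@2, peak 17.

17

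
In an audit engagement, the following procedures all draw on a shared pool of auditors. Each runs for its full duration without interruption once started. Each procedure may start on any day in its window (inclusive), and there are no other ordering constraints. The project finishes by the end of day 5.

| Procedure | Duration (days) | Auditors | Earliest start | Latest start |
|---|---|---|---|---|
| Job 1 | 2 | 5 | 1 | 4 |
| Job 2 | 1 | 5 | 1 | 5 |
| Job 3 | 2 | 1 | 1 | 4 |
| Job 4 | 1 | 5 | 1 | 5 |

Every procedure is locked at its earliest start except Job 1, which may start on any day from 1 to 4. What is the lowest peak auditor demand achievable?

Job 1@1: d1:16  d2:6  d3:0  d4:0  d5:0 → peak 16
Job 1@2: d1:11  d2:6  d3:5  d4:0  d5:0 → peak 11
Job 1@3: d1:11  d2:1  d3:5  d4:5  d5:0 → peak 11
Job 1@4: d1:11  d2:1  d3:0  d4:5  d5:5 → peak 11
Best is Job 1@2, peak 11.

11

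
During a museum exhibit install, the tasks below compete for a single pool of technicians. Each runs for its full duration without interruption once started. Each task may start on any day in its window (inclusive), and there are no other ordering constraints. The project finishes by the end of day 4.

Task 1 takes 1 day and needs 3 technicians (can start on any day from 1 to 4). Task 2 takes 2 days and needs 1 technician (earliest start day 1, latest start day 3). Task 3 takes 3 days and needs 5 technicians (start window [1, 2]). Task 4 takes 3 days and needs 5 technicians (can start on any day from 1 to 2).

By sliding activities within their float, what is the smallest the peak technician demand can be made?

11

Early-start (Task 1@1, Task 2@1, Task 3@1, Task 4@1) gives peak 14: d1:14  d2:11  d3:10  d4:0.
Shift Task 4→2.
Schedule Task 1@1, Task 2@1, Task 3@1, Task 4@2: d1:9  d2:11  d3:10  d4:5 — peak 11.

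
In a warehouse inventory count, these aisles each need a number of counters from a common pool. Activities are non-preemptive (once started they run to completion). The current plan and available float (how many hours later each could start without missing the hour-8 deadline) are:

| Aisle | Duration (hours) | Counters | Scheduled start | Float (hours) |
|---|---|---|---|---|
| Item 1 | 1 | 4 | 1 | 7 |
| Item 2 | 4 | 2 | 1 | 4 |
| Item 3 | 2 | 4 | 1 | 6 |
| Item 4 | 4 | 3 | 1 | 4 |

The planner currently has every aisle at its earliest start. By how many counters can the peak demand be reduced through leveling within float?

8

Early-start peak: h1:13  h2:9  h3:5  h4:5  h5:0  h6:0  h7:0  h8:0 ⇒ 13.
Leveled (Item 1@1, Item 2@2, Item 3@6, Item 4@2): h1:4  h2:5  h3:5  h4:5  h5:5  h6:4  h7:4  h8:0 ⇒ 5.
Reduction 13 − 5 = 8.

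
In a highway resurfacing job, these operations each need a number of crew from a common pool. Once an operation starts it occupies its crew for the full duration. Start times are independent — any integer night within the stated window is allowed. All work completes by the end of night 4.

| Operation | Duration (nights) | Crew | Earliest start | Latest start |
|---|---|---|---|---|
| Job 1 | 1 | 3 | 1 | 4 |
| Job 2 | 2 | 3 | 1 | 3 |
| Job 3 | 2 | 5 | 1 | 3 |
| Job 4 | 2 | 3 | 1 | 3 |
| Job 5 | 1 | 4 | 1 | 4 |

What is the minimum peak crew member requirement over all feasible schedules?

Early-start (Job 1@1, Job 2@1, Job 3@1, Job 4@1, Job 5@1) gives peak 18: n1:18  n2:11  n3:0  n4:0.
Shift Job 3→2, Job 4→3, Job 5→4.
Schedule Job 1@1, Job 2@1, Job 3@2, Job 4@3, Job 5@4: n1:6  n2:8  n3:8  n4:7 — peak 8.
Total crew member-nights = 29 over 4 nights ⇒ peak ≥ ⌈29/4⌉ = 8, so 8 is optimal.

8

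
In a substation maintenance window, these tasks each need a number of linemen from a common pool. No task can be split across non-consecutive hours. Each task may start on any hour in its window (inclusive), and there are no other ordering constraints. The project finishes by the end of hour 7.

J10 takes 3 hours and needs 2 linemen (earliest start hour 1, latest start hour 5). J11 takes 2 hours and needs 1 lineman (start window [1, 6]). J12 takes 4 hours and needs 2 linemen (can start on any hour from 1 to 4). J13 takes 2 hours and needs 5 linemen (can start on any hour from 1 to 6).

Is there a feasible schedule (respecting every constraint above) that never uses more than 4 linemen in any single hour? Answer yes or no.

The minimum achievable peak is 5; 4 < 5, so no feasible schedule stays within the cap.

no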